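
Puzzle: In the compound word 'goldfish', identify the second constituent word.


Split 'goldfish' into 'gold' + 'fish'. The second part is 'fish'.

fish


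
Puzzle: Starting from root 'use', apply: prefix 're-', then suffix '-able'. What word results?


Step 1: Add prefix 're-' to 'use' = 'reuse'
Step 2: Add suffix '-able' to 'reuse' = 'reusable'

reusable


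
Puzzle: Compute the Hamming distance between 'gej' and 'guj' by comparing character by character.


Alignment:
Position 1: 'g' vs 'g' = match
Position 2: 'e' vs 'u' = DIFFER
Position 3: 'j' vs 'j' = match
Total differences: 1

1


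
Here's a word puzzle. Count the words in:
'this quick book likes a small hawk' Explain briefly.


Split into words: this | quick | book | likes | a | small | hawk = 7 words.

7


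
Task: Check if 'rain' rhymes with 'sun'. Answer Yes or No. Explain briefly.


Rime (stressed vowel + following sounds) of 'rain': -ain = /eɪn/
Rime of 'sun': -un = /ʌn/
/eɪn/ and /ʌn/ are different ending sounds, so the words do not rhyme.

No


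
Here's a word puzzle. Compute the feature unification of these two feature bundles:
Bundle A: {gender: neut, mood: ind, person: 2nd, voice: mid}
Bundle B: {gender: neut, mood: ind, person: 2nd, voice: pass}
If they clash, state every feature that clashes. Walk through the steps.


Compare features:
gender: A=neut vs B=neut -> unified: neut
mood: A=ind vs B=ind -> unified: ind
person: A=2nd vs B=2nd -> unified: 2nd
voice: A=mid vs B=pass -> CLASH
Clash detected on feature 'voice' (mid vs pass); unification fails.

CLASH on 'voice' (mid vs pass)


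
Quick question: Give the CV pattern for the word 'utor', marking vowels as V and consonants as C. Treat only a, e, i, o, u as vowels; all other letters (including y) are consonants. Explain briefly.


Letter mapping: u = V, t = C, o = V, r = C.

VCVC


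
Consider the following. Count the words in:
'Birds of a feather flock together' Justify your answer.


Split into words: Birds | of | a | feather | flock | together = 6 words.

6


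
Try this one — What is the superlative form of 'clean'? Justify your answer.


Apply superlative formation (add -est): 'clean' -> 'cleanest'.

cleanest


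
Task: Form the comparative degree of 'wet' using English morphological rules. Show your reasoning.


Apply comparative formation (double final consonant, add -er): 'wet' -> 'wetter'.

wetter


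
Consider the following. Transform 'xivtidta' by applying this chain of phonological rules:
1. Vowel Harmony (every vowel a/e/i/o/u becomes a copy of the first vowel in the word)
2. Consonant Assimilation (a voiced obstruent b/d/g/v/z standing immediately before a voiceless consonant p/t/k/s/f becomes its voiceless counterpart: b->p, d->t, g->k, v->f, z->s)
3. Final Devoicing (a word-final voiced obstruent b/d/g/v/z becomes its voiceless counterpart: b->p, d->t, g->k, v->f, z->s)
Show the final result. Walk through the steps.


Starting form: 'xivtidta'
Rule 1: Vowel Harmony: all vowels become 'i' (matching first vowel). 'xivtidta' -> 'xivtidti'
Rule 2: Consonant Assimilation: voiced obstruent before voiceless consonant becomes voiceless ('vt' -> 'ft', 'dt' -> 'tt'). 'xivtidti' -> 'xiftitti'
Rule 3: Final Devoicing: the word ends in the vowel 'i', not a consonant. No change.
Final form: 'xiftitti'

xiftitti


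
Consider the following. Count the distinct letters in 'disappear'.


Unique letters in 'disappear': {a, d, e, i, p, r, s} = 7 distinct letters.

7


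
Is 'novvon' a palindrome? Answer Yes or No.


Forward: 'novvon'
Reversed: 'novvon'
They are identical.

Yes


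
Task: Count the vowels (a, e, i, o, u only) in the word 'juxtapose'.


Vowels in 'juxtapose': u, a, o, e = 4 vowels.

4


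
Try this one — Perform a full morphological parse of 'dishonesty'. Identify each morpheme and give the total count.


Step 1: Identify prefix: 'dis' (meaning: not/apart)
Step 2: Identify root: 'honest'
Step 3: Identify suffix(es): 'y'
Decomposition: dis- (prefix: not/apart) + honest (root) + -y (suffix: quality)
Total morphemes: 3

3 morphemes (dis- (prefix: not/apart) + honest (root) + -y (suffix: quality))


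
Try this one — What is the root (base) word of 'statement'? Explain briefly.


Remove suffix '-ment' from 'statement' to get root 'state'.

state


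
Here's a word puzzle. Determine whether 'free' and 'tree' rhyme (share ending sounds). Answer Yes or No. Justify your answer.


Rime (stressed vowel + following sounds) of 'free': -ee = /iː/
Rime of 'tree': -ee = /iː/
/iː/ and /iː/ are the same ending sound, so the words rhyme.

Yes


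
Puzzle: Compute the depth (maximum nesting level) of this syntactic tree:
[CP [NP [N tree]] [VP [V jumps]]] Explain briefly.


Count bracket nesting levels:
'[' at pos 0: depth = 1
'[' at pos 4: depth = 2
'[' at pos 8: depth = 3
'[' at pos 18: depth = 2
'[' at pos 22: depth = 3
Maximum depth reached: 3

3


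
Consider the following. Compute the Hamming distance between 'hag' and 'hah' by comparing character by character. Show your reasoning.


Alignment:
Position 1: 'h' vs 'h' = match
Position 2: 'a' vs 'a' = match
Position 3: 'g' vs 'h' = DIFFER
Total differences: 1

1


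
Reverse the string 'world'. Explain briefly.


Reverse 'world' character by character: 'dlrow'.

dlrow


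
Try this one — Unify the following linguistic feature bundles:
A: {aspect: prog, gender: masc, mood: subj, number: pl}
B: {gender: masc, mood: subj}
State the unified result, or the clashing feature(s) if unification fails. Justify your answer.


Compare features:
aspect: A=prog vs B=_ -> unified: prog
gender: A=masc vs B=masc -> unified: masc
mood: A=subj vs B=subj -> unified: subj
number: A=pl vs B=_ -> unified: pl
No clashes found.

Unified: {aspect: prog, gender: masc, mood: subj, number: pl}


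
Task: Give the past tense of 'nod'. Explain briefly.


Apply rule: Double final consonant and add -ed. 'nod' becomes 'nodded'.

nodded


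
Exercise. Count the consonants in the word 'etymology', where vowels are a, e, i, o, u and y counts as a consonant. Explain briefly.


Consonants in 'etymology': t, y, m, l, g, y = 6 consonants.

6


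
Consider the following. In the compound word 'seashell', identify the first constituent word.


Split 'seashell' into 'sea' + 'shell'. The first part is 'sea'.

sea


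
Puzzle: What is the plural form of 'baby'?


Apply rule: Change -y to -ies (consonant + y). 'baby' becomes 'babies'.

babies


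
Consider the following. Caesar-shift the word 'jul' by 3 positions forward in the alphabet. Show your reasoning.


Shift each letter by 3: j -> m, u -> x, l -> o. Result: 'mxo'.

mxo


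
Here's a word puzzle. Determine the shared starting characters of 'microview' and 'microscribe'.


Compare from the start: 5 characters match: 'micro'. Mismatch at position 6: 'v' vs 's'.

micro


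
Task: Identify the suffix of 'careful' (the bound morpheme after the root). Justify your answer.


The word 'careful' = 'care' (root) + '-ful' (suffix). The suffix is '-ful'.

ful


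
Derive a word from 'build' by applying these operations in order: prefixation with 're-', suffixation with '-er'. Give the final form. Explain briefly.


Step 1: Add prefix 're-' to 'build' = 'rebuild'
Step 2: Add suffix '-er' to 'rebuild' = 'rebuilder'

rebuilder


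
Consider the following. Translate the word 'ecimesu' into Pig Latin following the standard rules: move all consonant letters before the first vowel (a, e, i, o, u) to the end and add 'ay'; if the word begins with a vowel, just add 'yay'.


'ecimesu' starts with a vowel, so add 'yay': 'ecimesuyay'.

ecimesuyay


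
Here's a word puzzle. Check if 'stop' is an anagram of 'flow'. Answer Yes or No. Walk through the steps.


Sorted letters of 'stop': 'opst'
Sorted letters of 'flow': 'flow'
They do not match.

No


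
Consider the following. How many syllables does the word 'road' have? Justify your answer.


Break 'road' into syllables: road -> road = 1 syllable

1 syllable


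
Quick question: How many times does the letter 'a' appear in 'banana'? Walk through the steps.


Letter 'a' in 'banana': found at position(s) 2, 4, 6 = 3 occurrence(s).

3


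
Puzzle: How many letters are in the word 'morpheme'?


Spell out 'morpheme' and number each letter: m(1), o(2), r(3), p(4), h(5), e(6), m(7), e(8). Total: 8 letters.

8


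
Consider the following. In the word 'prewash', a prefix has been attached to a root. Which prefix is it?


The word 'prewash' = 'pre' (prefix) + 'wash' (root). The prefix is 'pre'.

pre


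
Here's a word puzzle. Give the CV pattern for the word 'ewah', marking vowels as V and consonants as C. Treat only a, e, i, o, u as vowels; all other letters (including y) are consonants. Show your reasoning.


Letter mapping: e = V, w = C, a = V, h = C.

VCVC


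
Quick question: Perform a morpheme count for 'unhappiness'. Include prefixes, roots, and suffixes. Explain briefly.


Decomposition: un- (prefix) + happy (root) + -ness (suffix) = 3 morpheme(s)

3 morphemes


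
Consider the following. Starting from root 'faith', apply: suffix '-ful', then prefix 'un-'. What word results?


Step 1: Add suffix '-ful' to 'faith' = 'faithful'
Step 2: Add prefix 'un-' to 'faithful' = 'unfaithful'

unfaithful


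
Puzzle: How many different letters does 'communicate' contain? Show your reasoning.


Unique letters in 'communicate': {a, c, e, i, m, n, o, t, u} = 9 distinct letters.

9


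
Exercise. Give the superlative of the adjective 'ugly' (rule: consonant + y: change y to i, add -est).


Apply superlative formation (consonant + y: change y to i, add -est): 'ugly' -> 'ugliest'.

ugliest


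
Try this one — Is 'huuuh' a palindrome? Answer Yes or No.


Forward: 'huuuh'
Reversed: 'huuuh'
They are identical.

Yes


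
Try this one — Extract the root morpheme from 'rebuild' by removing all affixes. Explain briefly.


Remove prefix 're' from 'rebuild' to get root 'build'.

build


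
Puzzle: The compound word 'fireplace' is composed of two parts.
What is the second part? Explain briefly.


Split 'fireplace' into 'fire' + 'place'. The second part is 'place'.

place


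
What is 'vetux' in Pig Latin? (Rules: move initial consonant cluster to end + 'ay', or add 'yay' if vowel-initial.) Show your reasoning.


'vetux': move consonant cluster 'v' to end and add 'ay': 'etuxvay'.

etuxvay


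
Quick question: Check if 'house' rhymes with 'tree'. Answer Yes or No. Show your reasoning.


Rime (stressed vowel + following sounds) of 'house': -ouse = /aʊs/
Rime of 'tree': -ee = /iː/
/aʊs/ and /iː/ are different ending sounds, so the words do not rhyme.

No


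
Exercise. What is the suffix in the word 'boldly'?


The word 'boldly' = 'bold' (root) + '-ly' (suffix). The suffix is '-ly'.

ly


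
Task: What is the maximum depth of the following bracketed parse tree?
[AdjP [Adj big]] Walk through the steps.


Count bracket nesting levels:
'[' at pos 0: depth = 1
'[' at pos 6: depth = 2
Maximum depth reached: 2

2


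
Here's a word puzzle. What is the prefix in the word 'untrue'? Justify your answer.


The word 'untrue' = 'un' (prefix) + 'true' (root). The prefix is 'un'.

un


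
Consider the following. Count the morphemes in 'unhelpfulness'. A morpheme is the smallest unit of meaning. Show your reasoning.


Decomposition: un- (prefix) + help (root) + -ful (suffix) + -ness (suffix) = 4 morpheme(s)

4 morphemes


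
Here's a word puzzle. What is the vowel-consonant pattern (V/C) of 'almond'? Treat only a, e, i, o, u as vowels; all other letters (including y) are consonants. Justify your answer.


Letter mapping: a = V, l = C, m = C, o = V, n = C, d = C.

VCCVCC


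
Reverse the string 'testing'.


Reverse 'testing' character by character: 'gnitset'.

gnitset


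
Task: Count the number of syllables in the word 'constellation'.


Break 'constellation' into syllables: con-stel-la-tion -> con | stel | la | tion = 4 syllables

4 syllables


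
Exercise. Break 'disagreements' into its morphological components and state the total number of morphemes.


Step 1: Identify prefix: 'dis' (meaning: not/apart)
Step 2: Identify root: 'agree'
Step 3: Identify suffix(es): 'ment, s'
Decomposition: dis- (prefix: not/apart) + agree (root) + -ment (suffix: action/result) + -s (plural)
Total morphemes: 4

4 morphemes (dis- (prefix: not/apart) + agree (root) + -ment (suffix: action/result) + -s (plural))


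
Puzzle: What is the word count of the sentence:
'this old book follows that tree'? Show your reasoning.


Split into words: this | old | book | follows | that | tree = 6 words.

6


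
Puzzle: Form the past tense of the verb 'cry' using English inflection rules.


Apply rule: Change -y to -ied. 'cry' becomes 'cried'.

cried


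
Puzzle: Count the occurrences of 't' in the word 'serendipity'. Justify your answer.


Letter 't' in 'serendipity': found at position(s) 10 = 1 occurrence(s).

1


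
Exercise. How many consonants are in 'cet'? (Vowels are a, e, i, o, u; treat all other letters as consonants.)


Consonants in 'cet': c, t = 2 consonants.

2


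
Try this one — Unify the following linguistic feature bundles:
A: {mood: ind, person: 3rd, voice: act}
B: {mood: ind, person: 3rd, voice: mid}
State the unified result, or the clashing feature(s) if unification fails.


Compare features:
mood: A=ind vs B=ind -> unified: ind
person: A=3rd vs B=3rd -> unified: 3rd
voice: A=act vs B=mid -> CLASH
Clash detected on feature 'voice' (act vs mid); unification fails.

CLASH on 'voice' (act vs mid)


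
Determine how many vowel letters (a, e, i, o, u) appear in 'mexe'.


Vowels in 'mexe': e, e = 2 vowels.

2


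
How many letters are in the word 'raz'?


Spell out 'raz' and number each letter: r(1), a(2), z(3). Total: 3 letters.

3


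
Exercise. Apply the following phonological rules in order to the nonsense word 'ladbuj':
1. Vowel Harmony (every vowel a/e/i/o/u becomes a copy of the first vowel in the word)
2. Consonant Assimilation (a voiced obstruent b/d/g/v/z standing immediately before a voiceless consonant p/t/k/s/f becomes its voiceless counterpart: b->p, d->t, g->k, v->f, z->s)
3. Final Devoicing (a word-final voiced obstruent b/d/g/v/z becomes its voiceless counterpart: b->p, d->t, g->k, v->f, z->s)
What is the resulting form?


Starting form: 'ladbuj'
Rule 1: Vowel Harmony: all vowels become 'a' (matching first vowel). 'ladbuj' -> 'ladbaj'
Rule 2: Consonant Assimilation: no voiced obstruent (b/d/g/v/z) stands immediately before a voiceless consonant (p/t/k/s/f). No change.
Rule 3: Final Devoicing: final consonant 'j' is not one of the voiced obstruents b/d/g/v/z. No change.
Final form: 'ladbaj'

ladbaj


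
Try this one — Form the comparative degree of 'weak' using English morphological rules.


Apply comparative formation (add -er): 'weak' -> 'weaker'.

weaker


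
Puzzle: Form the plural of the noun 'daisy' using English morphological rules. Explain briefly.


Apply rule: Change -y to -ies (consonant + y). 'daisy' becomes 'daisies'.

daisies


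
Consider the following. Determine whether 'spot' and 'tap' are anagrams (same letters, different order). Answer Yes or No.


Sorted letters of 'spot': 'opst'
Sorted letters of 'tap': 'apt'
They do not match.

No


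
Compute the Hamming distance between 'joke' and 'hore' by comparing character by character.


Alignment:
Position 1: 'j' vs 'h' = DIFFER
Position 2: 'o' vs 'o' = match
Position 3: 'k' vs 'r' = DIFFER
Position 4: 'e' vs 'e' = match
Total differences: 2

2


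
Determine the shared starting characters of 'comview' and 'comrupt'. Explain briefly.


Compare from the start: 3 characters match: 'com'. Mismatch at position 4: 'v' vs 'r'.

com


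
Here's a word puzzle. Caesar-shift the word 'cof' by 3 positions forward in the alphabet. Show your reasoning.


Shift each letter by 3: c -> f, o -> r, f -> i. Result: 'fri'.

fri


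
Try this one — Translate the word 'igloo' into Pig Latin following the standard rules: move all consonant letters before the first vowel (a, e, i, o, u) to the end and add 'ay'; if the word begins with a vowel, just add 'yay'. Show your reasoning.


'igloo' starts with a vowel, so add 'yay': 'iglooyay'.

iglooyay


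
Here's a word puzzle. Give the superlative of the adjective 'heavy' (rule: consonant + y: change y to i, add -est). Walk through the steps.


Apply superlative formation (consonant + y: change y to i, add -est): 'heavy' -> 'heaviest'.

heaviest


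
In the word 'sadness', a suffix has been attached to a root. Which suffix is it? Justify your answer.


The word 'sadness' = 'sad' (root) + '-ness' (suffix). The suffix is '-ness'.

ness


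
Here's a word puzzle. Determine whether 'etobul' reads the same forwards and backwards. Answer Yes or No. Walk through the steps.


Forward: 'etobul'
Reversed: 'lubote'
They differ.

No


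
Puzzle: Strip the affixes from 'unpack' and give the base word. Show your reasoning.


Remove prefix 'un' from 'unpack' to get root 'pack'.

pack


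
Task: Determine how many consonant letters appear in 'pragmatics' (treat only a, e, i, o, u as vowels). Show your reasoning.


Consonants in 'pragmatics': p, r, g, m, t, c, s = 7 consonants.

7


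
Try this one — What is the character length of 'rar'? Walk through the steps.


Spell out 'rar' and number each letter: r(1), a(2), r(3). Total: 3 letters.

3


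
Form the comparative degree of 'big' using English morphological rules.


Apply comparative formation (double final consonant, add -er): 'big' -> 'bigger'.

bigger


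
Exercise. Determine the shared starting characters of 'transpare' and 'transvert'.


Compare from the start: 5 characters match: 'trans'. Mismatch at position 6: 'p' vs 'v'.

trans


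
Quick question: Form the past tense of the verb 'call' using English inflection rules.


Apply rule: Add -ed. 'call' becomes 'called'.

called


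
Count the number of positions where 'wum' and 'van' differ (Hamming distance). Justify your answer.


Alignment:
Position 1: 'w' vs 'v' = DIFFER
Position 2: 'u' vs 'a' = DIFFER
Position 3: 'm' vs 'n' = DIFFER
Total differences: 3

3


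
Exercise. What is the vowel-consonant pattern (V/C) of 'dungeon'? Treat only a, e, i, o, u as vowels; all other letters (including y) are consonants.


Letter mapping: d = C, u = V, n = C, g = C, e = V, o = V, n = C.

CVCCVVC


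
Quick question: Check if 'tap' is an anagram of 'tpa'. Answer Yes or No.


Sorted letters of 'tap': 'apt'
Sorted letters of 'tpa': 'apt'
They match.

Yes


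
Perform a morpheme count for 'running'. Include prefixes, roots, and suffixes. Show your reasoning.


Decomposition: run (root) + -ing (suffix) = 2 morpheme(s)

2 morphemes


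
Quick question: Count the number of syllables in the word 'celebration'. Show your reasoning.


Break 'celebration' into syllables: cel-e-bra-tion -> cel | e | bra | tion = 4 syllables

4 syllables


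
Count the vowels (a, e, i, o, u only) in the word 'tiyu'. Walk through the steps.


Vowels in 'tiyu': i, u = 2 vowels.

2


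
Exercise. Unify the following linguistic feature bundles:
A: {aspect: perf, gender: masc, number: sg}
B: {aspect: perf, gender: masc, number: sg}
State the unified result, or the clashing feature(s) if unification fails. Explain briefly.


Compare features:
aspect: A=perf vs B=perf -> unified: perf
gender: A=masc vs B=masc -> unified: masc
number: A=sg vs B=sg -> unified: sg
No clashes found.

Unified: {aspect: perf, gender: masc, number: sg}


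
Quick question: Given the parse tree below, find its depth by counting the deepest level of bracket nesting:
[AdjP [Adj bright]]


Count bracket nesting levels:
'[' at pos 0: depth = 1
'[' at pos 6: depth = 2
Maximum depth reached: 2

2


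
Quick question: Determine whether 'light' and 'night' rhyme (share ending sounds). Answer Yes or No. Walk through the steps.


Rime (stressed vowel + following sounds) of 'light': -ight = /aɪt/
Rime of 'night': -ight = /aɪt/
/aɪt/ and /aɪt/ are the same ending sound, so the words rhyme.

Yes


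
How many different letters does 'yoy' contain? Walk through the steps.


Unique letters in 'yoy': {o, y} = 2 distinct letters.

2


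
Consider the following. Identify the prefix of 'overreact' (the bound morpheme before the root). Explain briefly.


The word 'overreact' = 'over' (prefix) + 'react' (root). The prefix is 'over'.

over


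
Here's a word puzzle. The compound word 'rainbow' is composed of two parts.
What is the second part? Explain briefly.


Split 'rainbow' into 'rain' + 'bow'. The second part is 'bow'.

bow


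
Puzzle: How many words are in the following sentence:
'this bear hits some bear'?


Split into words: this | bear | hits | some | bear = 5 words.

5


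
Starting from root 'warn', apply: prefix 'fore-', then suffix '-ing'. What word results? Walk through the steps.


Step 1: Add prefix 'fore-' to 'warn' = 'forewarn'
Step 2: Add suffix '-ing' to 'forewarn' = 'forewarning'

forewarning


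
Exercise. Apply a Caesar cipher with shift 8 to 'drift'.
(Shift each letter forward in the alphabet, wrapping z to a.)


Shift each letter by 8: d -> l, r -> z, i -> q, f -> n, t -> b. Result: 'lzqnb'.

lzqnb


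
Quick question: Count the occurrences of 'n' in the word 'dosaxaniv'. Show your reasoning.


Letter 'n' in 'dosaxaniv': found at position(s) 7 = 1 occurrence(s).

1


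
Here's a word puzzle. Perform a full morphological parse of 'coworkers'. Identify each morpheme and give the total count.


Step 1: Identify prefix: 'co' (meaning: together)
Step 2: Identify root: 'work'
Step 3: Identify suffix(es): 'er, s'
Decomposition: co- (prefix: together) + work (root) + -er (suffix: one who) + -s (plural)
Total morphemes: 4

4 morphemes (co- (prefix: together) + work (root) + -er (suffix: one who) + -s (plural))


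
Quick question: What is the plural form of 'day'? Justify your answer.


Apply rule: Add -s. 'day' becomes 'days'.

days


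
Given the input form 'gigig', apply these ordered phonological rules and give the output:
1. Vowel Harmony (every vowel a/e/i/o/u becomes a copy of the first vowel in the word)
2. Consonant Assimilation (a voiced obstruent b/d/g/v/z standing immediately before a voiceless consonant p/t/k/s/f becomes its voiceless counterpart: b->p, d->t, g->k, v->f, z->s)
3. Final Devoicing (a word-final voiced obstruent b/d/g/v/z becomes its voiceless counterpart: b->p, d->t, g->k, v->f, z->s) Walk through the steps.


Starting form: 'gigig'
Rule 1: Vowel Harmony: all vowels already match. No change.
Rule 2: Consonant Assimilation: no voiced obstruent (b/d/g/v/z) stands immediately before a voiceless consonant (p/t/k/s/f). No change.
Rule 3: Final Devoicing: word-final voiced obstruent 'g' becomes voiceless 'k'. 'gigig' -> 'gigik'
Final form: 'gigik'

gigik


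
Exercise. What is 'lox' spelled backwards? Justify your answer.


Reverse 'lox' character by character: 'xol'.

xol


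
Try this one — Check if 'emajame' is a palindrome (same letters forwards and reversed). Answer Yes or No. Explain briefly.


Forward: 'emajame'
Reversed: 'emajame'
They are identical.

Yes


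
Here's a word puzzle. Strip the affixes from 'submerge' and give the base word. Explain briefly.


Remove prefix 'sub' from 'submerge' to get root 'merge'.

merge


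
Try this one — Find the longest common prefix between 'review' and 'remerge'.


Compare from the start: 2 characters match: 're'. Mismatch at position 3: 'v' vs 'm'.

re


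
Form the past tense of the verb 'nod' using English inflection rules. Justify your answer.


Apply rule: Double final consonant and add -ed. 'nod' becomes 'nodded'.

nodded


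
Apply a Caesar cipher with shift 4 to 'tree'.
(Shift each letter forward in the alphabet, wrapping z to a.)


Shift each letter by 4: t -> x, r -> v, e -> i, e -> i. Result: 'xvii'.

xvii


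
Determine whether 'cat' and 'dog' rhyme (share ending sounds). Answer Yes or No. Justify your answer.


Rime (stressed vowel + following sounds) of 'cat': -at = /æt/
Rime of 'dog': -og = /ɒg/
/æt/ and /ɒg/ are different ending sounds, so the words do not rhyme.

No


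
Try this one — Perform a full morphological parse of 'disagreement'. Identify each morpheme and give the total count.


Step 1: Identify prefix: 'dis' (meaning: not/apart)
Step 2: Identify root: 'agree'
Step 3: Identify suffix(es): 'ment'
Decomposition: dis- (prefix: not/apart) + agree (root) + -ment (suffix: action/result)
Total morphemes: 3

3 morphemes (dis- (prefix: not/apart) + agree (root) + -ment (suffix: action/result))


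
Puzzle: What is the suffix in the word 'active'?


The word 'active' = 'act' (root) + '-ive' (suffix). The suffix is '-ive'.

ive


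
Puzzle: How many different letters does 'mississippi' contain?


Unique letters in 'mississippi': {i, m, p, s} = 4 distinct letters.

4


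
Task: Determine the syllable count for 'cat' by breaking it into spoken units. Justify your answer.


Break 'cat' into syllables: cat -> cat = 1 syllable

1 syllable


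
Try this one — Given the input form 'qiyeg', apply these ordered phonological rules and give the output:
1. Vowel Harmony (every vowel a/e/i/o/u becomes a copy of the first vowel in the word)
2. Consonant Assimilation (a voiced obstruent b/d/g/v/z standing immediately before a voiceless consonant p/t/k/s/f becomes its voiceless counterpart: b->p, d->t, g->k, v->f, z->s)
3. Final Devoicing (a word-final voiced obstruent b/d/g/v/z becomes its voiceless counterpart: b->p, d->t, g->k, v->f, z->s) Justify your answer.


Starting form: 'qiyeg'
Rule 1: Vowel Harmony: all vowels become 'i' (matching first vowel). 'qiyeg' -> 'qiyig'
Rule 2: Consonant Assimilation: no voiced obstruent (b/d/g/v/z) stands immediately before a voiceless consonant (p/t/k/s/f). No change.
Rule 3: Final Devoicing: word-final voiced obstruent 'g' becomes voiceless 'k'. 'qiyig' -> 'qiyik'
Final form: 'qiyik'

qiyik


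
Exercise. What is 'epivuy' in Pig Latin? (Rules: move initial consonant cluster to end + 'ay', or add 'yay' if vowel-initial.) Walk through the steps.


'epivuy' starts with a vowel, so add 'yay': 'epivuyyay'.

epivuyyay


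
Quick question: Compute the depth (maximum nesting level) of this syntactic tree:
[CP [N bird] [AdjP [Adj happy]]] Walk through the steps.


Count bracket nesting levels:
'[' at pos 0: depth = 1
'[' at pos 4: depth = 2
'[' at pos 13: depth = 2
'[' at pos 19: depth = 3
Maximum depth reached: 3

3


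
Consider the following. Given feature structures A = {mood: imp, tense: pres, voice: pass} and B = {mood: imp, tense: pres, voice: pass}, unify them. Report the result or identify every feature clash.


Compare features:
mood: A=imp vs B=imp -> unified: imp
tense: A=pres vs B=pres -> unified: pres
voice: A=pass vs B=pass -> unified: pass
No clashes found.

Unified: {mood: imp, tense: pres, voice: pass}


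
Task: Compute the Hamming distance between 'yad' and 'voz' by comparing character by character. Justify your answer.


Alignment:
Position 1: 'y' vs 'v' = DIFFER
Position 2: 'a' vs 'o' = DIFFER
Position 3: 'd' vs 'z' = DIFFER
Total differences: 3

3


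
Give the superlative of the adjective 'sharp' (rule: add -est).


Apply superlative formation (add -est): 'sharp' -> 'sharpest'.

sharpest


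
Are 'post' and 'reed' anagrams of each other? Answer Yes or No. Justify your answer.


Sorted letters of 'post': 'opst'
Sorted letters of 'reed': 'deer'
They do not match.

No


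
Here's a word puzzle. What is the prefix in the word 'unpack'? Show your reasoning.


The word 'unpack' = 'un' (prefix) + 'pack' (root). The prefix is 'un'.

un


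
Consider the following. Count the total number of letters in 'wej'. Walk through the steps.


Spell out 'wej' and number each letter: w(1), e(2), j(3). Total: 3 letters.

3


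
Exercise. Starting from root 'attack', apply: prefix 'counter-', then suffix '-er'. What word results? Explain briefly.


Step 1: Add prefix 'counter-' to 'attack' = 'counterattack'
Step 2: Add suffix '-er' to 'counterattack' = 'counterattacker'

counterattacker


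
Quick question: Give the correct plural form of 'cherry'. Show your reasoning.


Apply rule: Change -y to -ies (consonant + y). 'cherry' becomes 'cherries'.

cherries


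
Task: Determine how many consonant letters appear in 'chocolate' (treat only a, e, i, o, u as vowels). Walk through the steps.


Consonants in 'chocolate': c, h, c, l, t = 5 consonants.

5


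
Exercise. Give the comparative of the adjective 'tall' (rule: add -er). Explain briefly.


Apply comparative formation (add -er): 'tall' -> 'taller'.

taller


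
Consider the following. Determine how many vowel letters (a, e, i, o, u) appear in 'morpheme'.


Vowels in 'morpheme': o, e, e = 3 vowels.

3


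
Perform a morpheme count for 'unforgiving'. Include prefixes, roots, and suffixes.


Decomposition: un- (prefix) + forgive (root) + -ing (suffix) = 3 morpheme(s)

3 morphemes


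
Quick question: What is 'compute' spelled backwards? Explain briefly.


Reverse 'compute' character by character: 'etupmoc'.

etupmoc


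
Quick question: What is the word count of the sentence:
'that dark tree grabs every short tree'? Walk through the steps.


Split into words: that | dark | tree | grabs | every | short | tree = 7 words.

7


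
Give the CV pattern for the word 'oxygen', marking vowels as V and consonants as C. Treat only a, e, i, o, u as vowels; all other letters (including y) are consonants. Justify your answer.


Letter mapping: o = V, x = C, y = C, g = C, e = V, n = C.

VCCCVC


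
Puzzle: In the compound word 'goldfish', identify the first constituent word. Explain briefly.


Split 'goldfish' into 'gold' + 'fish'. The first part is 'gold'.

gold


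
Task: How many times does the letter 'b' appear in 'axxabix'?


Letter 'b' in 'axxabix': found at position(s) 5 = 1 occurrence(s).

1


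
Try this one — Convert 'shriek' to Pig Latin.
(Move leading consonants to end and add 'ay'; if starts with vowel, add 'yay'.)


'shriek': move consonant cluster 'shr' to end and add 'ay': 'iekshray'.

iekshray


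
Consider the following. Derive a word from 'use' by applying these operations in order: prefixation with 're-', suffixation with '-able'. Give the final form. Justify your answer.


Step 1: Add prefix 're-' to 'use' = 'reuse'
Step 2: Add suffix '-able' to 'reuse' = 'reusable'

reusable


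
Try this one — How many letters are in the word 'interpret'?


Spell out 'interpret' and number each letter: i(1), n(2), t(3), e(4), r(5), p(6), r(7), e(8), t(9). Total: 9 letters.

9


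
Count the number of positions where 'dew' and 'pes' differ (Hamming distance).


Alignment:
Position 1: 'd' vs 'p' = DIFFER
Position 2: 'e' vs 'e' = match
Position 3: 'w' vs 's' = DIFFER
Total differences: 2

2


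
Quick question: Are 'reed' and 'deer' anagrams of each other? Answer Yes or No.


Sorted letters of 'reed': 'deer'
Sorted letters of 'deer': 'deer'
They match.

Yes


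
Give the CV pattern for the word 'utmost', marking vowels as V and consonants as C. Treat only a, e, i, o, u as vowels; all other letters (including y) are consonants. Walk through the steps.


Letter mapping: u = V, t = C, m = C, o = V, s = C, t = C.

VCCVCC


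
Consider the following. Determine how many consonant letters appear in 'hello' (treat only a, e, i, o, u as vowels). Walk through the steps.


Consonants in 'hello': h, l, l = 3 consonants.

3


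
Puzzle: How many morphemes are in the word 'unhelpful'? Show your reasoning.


Decomposition: un- (prefix) + help (root) + -ful (suffix) = 3 morpheme(s)

3 morphemes


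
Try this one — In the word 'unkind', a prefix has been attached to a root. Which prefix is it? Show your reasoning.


The word 'unkind' = 'un' (prefix) + 'kind' (root). The prefix is 'un'.

un


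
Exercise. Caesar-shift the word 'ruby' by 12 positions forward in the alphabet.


Shift each letter by 12: r -> d, u -> g, b -> n, y -> k. Result: 'dgnk'.

dgnk


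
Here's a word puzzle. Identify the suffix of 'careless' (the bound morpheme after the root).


The word 'careless' = 'care' (root) + '-less' (suffix). The suffix is '-less'.

less


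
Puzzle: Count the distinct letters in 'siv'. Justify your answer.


Unique letters in 'siv': {i, s, v} = 3 distinct letters.

3


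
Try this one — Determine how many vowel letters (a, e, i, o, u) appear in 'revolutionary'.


Vowels in 'revolutionary': e, o, u, i, o, a = 6 vowels.

6


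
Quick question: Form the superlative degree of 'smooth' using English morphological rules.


Apply superlative formation (add -est): 'smooth' -> 'smoothest'.

smoothest


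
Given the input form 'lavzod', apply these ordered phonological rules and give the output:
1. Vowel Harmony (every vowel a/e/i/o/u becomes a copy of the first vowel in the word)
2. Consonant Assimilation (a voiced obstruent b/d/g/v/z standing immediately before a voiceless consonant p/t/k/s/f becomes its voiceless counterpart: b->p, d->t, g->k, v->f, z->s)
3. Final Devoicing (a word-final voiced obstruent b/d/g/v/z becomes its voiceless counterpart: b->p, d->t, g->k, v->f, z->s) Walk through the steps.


Starting form: 'lavzod'
Rule 1: Vowel Harmony: all vowels become 'a' (matching first vowel). 'lavzod' -> 'lavzad'
Rule 2: Consonant Assimilation: no voiced obstruent (b/d/g/v/z) stands immediately before a voiceless consonant (p/t/k/s/f). No change.
Rule 3: Final Devoicing: word-final voiced obstruent 'd' becomes voiceless 't'. 'lavzad' -> 'lavzat'
Final form: 'lavzat'

lavzat


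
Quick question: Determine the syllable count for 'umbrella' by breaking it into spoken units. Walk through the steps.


Break 'umbrella' into syllables: um-brel-la -> um | brel | la = 3 syllables

3 syllables


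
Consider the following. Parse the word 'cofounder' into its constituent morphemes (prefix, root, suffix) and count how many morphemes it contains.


Step 1: Identify prefix: 'co' (meaning: together)
Step 2: Identify root: 'found'
Step 3: Identify suffix(es): 'er'
Decomposition: co- (prefix: together) + found (root) + -er (suffix: one who)
Total morphemes: 3

3 morphemes (co- (prefix: together) + found (root) + -er (suffix: one who))


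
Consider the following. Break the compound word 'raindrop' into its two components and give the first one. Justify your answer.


Split 'raindrop' into 'rain' + 'drop'. The first part is 'rain'.

rain


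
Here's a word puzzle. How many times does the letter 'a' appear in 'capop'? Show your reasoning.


Letter 'a' in 'capop': found at position(s) 2 = 1 occurrence(s).

1


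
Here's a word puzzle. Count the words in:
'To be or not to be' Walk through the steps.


Split into words: To | be | or | not | to | be = 6 words.

6


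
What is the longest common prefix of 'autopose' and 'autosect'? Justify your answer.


Compare from the start: 4 characters match: 'auto'. Mismatch at position 5: 'p' vs 's'.

auto


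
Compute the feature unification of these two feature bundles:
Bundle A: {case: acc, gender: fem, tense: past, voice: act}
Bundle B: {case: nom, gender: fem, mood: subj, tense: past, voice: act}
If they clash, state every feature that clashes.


Compare features:
case: A=acc vs B=nom -> CLASH
gender: A=fem vs B=fem -> unified: fem
mood: A=_ vs B=subj -> unified: subj
tense: A=past vs B=past -> unified: past
voice: A=act vs B=act -> unified: act
Clash detected on feature 'case' (acc vs nom); unification fails.

CLASH on 'case' (acc vs nom)


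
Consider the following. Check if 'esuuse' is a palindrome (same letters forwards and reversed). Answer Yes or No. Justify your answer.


Forward: 'esuuse'
Reversed: 'esuuse'
They are identical.

Yes


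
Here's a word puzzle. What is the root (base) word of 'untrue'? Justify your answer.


Remove prefix 'un' from 'untrue' to get root 'true'.

true


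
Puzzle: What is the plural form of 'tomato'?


Apply rule: Add -es (consonant + o). 'tomato' becomes 'tomatoes'.

tomatoes


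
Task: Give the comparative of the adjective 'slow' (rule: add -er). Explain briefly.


Apply comparative formation (add -er): 'slow' -> 'slower'.

slower


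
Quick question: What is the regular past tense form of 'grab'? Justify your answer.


Apply rule: Double final consonant and add -ed. 'grab' becomes 'grabbed'.

grabbed


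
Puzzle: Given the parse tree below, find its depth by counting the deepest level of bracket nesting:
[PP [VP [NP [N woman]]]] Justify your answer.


Count bracket nesting levels:
'[' at pos 0: depth = 1
'[' at pos 4: depth = 2
'[' at pos 8: depth = 3
'[' at pos 12: depth = 4
Maximum depth reached: 4

4


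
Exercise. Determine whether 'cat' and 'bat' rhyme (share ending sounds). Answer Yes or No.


Rime (stressed vowel + following sounds) of 'cat': -at = /æt/
Rime of 'bat': -at = /æt/
/æt/ and /æt/ are the same ending sound, so the words rhyme.

Yes


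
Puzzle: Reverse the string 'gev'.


Reverse 'gev' character by character: 'veg'.

veg


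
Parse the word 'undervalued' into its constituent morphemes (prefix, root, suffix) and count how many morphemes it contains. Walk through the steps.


Step 1: Identify prefix: 'under' (meaning: beneath/insufficient)
Step 2: Identify root: 'value'
Step 3: Identify suffix(es): 'ed'
Decomposition: under- (prefix: beneath/insufficient) + value (root) + -ed (suffix: past)
Total morphemes: 3

3 morphemes (under- (prefix: beneath/insufficient) + value (root) + -ed (suffix: past))


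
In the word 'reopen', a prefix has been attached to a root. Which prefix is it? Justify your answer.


The word 'reopen' = 're' (prefix) + 'open' (root). The prefix is 're'.

re


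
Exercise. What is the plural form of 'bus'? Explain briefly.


Apply rule: Add -es (sibilant/fricative ending). 'bus' becomes 'buses'.

buses


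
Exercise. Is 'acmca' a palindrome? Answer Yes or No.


Forward: 'acmca'
Reversed: 'acmca'
They are identical.

Yes


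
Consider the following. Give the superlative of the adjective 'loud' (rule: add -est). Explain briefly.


Apply superlative formation (add -est): 'loud' -> 'loudest'.

loudest


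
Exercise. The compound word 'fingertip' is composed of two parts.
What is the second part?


Split 'fingertip' into 'finger' + 'tip'. The second part is 'tip'.

tip


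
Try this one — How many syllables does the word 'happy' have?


Break 'happy' into syllables: hap-py -> hap | py = 2 syllables

2 syllables


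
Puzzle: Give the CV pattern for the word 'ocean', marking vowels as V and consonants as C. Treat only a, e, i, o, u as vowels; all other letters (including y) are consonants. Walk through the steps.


Letter mapping: o = V, c = C, e = V, a = V, n = C.

VCVVC


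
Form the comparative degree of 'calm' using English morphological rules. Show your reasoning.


Apply comparative formation (add -er): 'calm' -> 'calmer'.

calmer


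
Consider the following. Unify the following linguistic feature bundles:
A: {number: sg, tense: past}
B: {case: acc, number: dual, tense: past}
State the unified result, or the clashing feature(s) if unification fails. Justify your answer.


Compare features:
case: A=_ vs B=acc -> unified: acc
number: A=sg vs B=dual -> CLASH
tense: A=past vs B=past -> unified: past
Clash detected on feature 'number' (sg vs dual); unification fails.

CLASH on 'number' (sg vs dual)
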